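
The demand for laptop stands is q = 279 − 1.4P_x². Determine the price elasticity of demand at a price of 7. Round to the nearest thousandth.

At P_x = 7, q = 210.4.
dq/dP_x = −2·1.4·P_x = −19.6.
Point elasticity E = (dq/dP_x)·(P_x/q) = -19.6 × 7/210.4 ≈ -0.652.
|E| < 1, so demand is inelastic at this price.

-0.652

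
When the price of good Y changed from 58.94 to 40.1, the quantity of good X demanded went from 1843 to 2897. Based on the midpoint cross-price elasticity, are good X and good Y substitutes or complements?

%ΔQ_x = (2897 − 1843)/[(1843+2897)/2] = 1054/2370 ≈ 0.4447.
%ΔP_y = (40.1 − 58.94)/[(58.94+40.1)/2] ≈ -0.3805.
E_xy = 0.4447/-0.3805 ≈ -1.169.
E_xy < 0, so the goods are complements.

complements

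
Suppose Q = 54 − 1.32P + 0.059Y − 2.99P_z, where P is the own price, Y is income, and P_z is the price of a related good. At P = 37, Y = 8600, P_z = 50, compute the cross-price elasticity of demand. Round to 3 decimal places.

-0.412

At the given point, Q = 54 − 1.32(37) + 0.059(8600) − 2.99(50) = 54 − 48.84 + 507.4 − 149.5 = 363.06.
∂Q/∂P_z = −2.99, so E_xy = -2.99·(50/363.06) ≈ -0.412.
E_xy < 0: the goods are complements.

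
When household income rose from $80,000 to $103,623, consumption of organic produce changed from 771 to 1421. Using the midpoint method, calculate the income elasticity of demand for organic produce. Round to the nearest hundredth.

2.30

%ΔQ = (1421 − 771)/[(771+1421)/2] = 650/1096 ≈ 0.5931.
%ΔM = (103,623 − 80,000)/[(80,000+103,623)/2] = 23623/91811.5 ≈ 0.2573.
E_I = %ΔQ/%ΔM ≈ 2.30.
E_I > 1: normal good (luxury).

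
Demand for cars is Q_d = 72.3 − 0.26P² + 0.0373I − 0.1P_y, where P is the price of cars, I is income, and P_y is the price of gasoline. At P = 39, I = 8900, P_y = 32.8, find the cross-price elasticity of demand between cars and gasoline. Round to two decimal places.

Q_d = 72.3 − 0.26(39)² + 0.0373(8900) − 0.1(32.8) = 72.3 − 395.46 + 331.97 − 3.28 = 5.53.
∂Q_d/∂P_y = −0.1, so E_xy = -0.1·(32.8/5.53) ≈ -0.59.
E_xy < 0: the goods are complements.

-0.59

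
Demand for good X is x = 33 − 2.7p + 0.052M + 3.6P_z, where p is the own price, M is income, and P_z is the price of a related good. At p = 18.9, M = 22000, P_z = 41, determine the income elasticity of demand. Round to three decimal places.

0.898

x = 33 − 2.7(18.9) + 0.052(22000) + 3.6(41) = 33 − 51.03 + 1144 + 147.6 = 1273.57.
∂x/∂M = +0.052, so E_I = 0.052·(22000/1273.57) ≈ 0.898.
E_I ∈ (0,1): normal good (necessity).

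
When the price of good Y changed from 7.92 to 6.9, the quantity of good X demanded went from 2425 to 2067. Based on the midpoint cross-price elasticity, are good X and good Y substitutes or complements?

%ΔQ_x = (2067 − 2425)/[(2425+2067)/2] = -358/2246 ≈ -0.1594.
%ΔP_y = (6.9 − 7.92)/[(7.92+6.9)/2] ≈ -0.1377.
E_xy = -0.1594/-0.1377 ≈ 1.158.
E_xy > 0, so the goods are substitutes.

substitutes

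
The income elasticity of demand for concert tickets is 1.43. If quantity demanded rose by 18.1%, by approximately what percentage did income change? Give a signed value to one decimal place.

12.7

%ΔQ ≈ E × %ΔI ⇒ %ΔI = %ΔQ / E = (18.1%)/(1.43) ≈ 12.7%.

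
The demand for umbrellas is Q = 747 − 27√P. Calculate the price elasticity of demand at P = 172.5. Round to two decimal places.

-0.45

At P = 172.5, Q = 392.384.
dQ/dP = −27/(2√P) = −27/(2·13.1339).
Point elasticity E = (dQ/dP)·(P/Q) = -1.0279 × 172.5/392.384 ≈ -0.45.
|E| < 1, so demand is inelastic at this price.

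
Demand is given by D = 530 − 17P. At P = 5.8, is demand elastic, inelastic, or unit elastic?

At P = 5.8, D = 431.4.
dD/dP = −17.
Point elasticity E = (dD/dP)·(P/D) = -17 × 5.8/431.4 ≈ -0.229.
|E| ≈ 0.229 < 1, so demand is inelastic.

inelastic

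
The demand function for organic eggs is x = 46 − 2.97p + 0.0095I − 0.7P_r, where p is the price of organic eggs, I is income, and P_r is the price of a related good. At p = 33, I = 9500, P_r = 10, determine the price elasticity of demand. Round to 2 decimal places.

-3.14

First evaluate x: 46 − 2.97(33) + 0.0095(9500) − 0.7(10) = 46 − 98.01 + 90.25 − 7 = 31.24.
∂x/∂p = −2.97, so E_p = (−2.97)·(33/31.24) ≈ -3.14.
|E_p| > 1: demand is elastic.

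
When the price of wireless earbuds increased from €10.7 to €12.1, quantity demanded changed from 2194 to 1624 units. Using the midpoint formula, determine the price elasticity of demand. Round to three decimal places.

%ΔQ = (1624 − 2194)/[(2194 + 1624)/2] = -570/1909 ≈ -0.2986.
%Δp = (12.1 − 10.7)/[(10.7 + 12.1)/2] = 1.4/11.4 ≈ 0.1228.
Arc elasticity E = %ΔQ/%Δp ≈ -0.2986/0.1228 ≈ -2.431.
|E| > 1: demand is elastic over this range.

-2.431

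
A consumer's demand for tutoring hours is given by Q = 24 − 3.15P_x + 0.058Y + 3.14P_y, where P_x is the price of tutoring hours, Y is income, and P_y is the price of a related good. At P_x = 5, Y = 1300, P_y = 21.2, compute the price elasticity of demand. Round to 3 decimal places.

-0.105

At the given point, Q = 24 − 3.15(5) + 0.058(1300) + 3.14(21.2) = 24 − 15.75 + 75.4 + 66.568 = 150.218.
∂Q/∂P_x = −3.15, so E_p = (−3.15)·(5/150.218) ≈ -0.105.
|E_p| < 1: demand is inelastic.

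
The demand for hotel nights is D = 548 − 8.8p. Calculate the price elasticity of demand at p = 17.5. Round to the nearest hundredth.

-0.39

At p = 17.5, D = 394.
dD/dp = −8.8.
Point elasticity E = (dD/dp)·(p/D) = -8.8 × 17.5/394 ≈ -0.39.
|E| < 1, so demand is inelastic at this price.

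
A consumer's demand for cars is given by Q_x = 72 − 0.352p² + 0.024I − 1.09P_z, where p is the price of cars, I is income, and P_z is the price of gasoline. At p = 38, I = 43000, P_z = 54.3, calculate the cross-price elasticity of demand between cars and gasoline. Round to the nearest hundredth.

-0.11

At the given point, Q_x = 72 − 0.352(38)² + 0.024(43000) − 1.09(54.3) = 72 − 508.288 + 1032 − 59.187 = 536.525.
∂Q_x/∂P_z = −1.09, so E_xy = -1.09·(54.3/536.525) ≈ -0.11.
E_xy < 0: the goods are complements.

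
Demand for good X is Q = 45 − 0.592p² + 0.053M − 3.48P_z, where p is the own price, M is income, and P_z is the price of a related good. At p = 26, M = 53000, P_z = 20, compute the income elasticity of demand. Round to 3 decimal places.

At the given point, Q = 45 − 0.592(26)² + 0.053(53000) − 3.48(20) = 45 − 400.192 + 2809 − 69.6 = 2384.208.
∂Q/∂M = +0.053, so E_I = 0.053·(53000/2384.208) ≈ 1.178.
E_I > 1: normal good (luxury).

1.178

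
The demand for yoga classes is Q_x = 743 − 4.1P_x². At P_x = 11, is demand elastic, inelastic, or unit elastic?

elastic

At P_x = 11, Q_x = 246.9.
dQ_x/dP_x = −2·4.1·P_x = −90.2.
Point elasticity E = (dQ_x/dP_x)·(P_x/Q_x) = -90.2 × 11/246.9 ≈ -4.019.
|E| ≈ 4.019 > 1, so demand is elastic.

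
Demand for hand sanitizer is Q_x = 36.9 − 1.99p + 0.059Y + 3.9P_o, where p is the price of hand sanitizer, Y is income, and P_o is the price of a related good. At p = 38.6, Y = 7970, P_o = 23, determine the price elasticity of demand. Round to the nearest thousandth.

-0.148

First evaluate Q_x: 36.9 − 1.99(38.6) + 0.059(7970) + 3.9(23) = 36.9 − 76.814 + 470.23 + 89.7 = 520.016.
∂Q_x/∂p = −1.99, so E_p = (−1.99)·(38.6/520.016) ≈ -0.148.
|E_p| < 1: demand is inelastic.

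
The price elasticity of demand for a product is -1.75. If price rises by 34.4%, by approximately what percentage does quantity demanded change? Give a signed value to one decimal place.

-60.2

%ΔQ ≈ E × %ΔP = (-1.75) × (34.4%) = -60.2%.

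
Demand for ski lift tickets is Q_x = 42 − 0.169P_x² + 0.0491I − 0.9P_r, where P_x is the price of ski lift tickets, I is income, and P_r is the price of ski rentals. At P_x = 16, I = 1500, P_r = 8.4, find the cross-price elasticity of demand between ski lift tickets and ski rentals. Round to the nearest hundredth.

Q_x = 42 − 0.169(16)² + 0.0491(1500) − 0.9(8.4) = 42 − 43.264 + 73.65 − 7.56 = 64.826.
∂Q_x/∂P_r = −0.9, so E_xy = -0.9·(8.4/64.826) ≈ -0.12.
E_xy < 0: the goods are complements.

-0.12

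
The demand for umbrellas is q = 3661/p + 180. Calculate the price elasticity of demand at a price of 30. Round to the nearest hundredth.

-0.40

At p = 30, q = 302.0333.
dq/dp = −3661/p² = −4.0678.
Point elasticity E = (dq/dp)·(p/q) = -4.0678 × 30/302.0333 ≈ -0.40.
|E| < 1, so demand is inelastic at this price.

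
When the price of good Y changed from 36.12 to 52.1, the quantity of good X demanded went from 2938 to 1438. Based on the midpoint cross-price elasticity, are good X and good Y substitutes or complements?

complements

%ΔQ_x = (1438 − 2938)/[(2938+1438)/2] = -1500/2188 ≈ -0.6856.
%ΔP_y = (52.1 − 36.12)/[(36.12+52.1)/2] ≈ 0.3623.
E_xy = -0.6856/0.3623 ≈ -1.892.
E_xy < 0, so the goods are complements.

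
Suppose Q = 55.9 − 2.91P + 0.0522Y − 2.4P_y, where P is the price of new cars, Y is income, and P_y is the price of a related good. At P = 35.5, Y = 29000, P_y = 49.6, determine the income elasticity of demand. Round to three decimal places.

1.124

Q = 55.9 − 2.91(35.5) + 0.0522(29000) − 2.4(49.6) = 55.9 − 103.305 + 1513.8 − 119.04 = 1347.355.
∂Q/∂Y = +0.0522, so E_I = 0.0522·(29000/1347.355) ≈ 1.124.
E_I > 1: normal good (luxury).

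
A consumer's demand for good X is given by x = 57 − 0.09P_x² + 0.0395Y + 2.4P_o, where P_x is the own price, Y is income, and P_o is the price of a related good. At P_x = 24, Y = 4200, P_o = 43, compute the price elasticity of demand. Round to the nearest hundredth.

x = 57 − 0.09(24)² + 0.0395(4200) + 2.4(43) = 57 − 51.84 + 165.9 + 103.2 = 274.26.
∂x/∂P_x = −2·0.09·P_x = -4.32, so E_p = -4.32·(24/274.26) ≈ -0.38.
|E_p| < 1: demand is inelastic.

-0.38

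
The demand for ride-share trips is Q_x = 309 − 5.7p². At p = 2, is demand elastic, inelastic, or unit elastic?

At p = 2, Q_x = 286.2.
dQ_x/dp = −2·5.7·p = −22.8.
Point elasticity E = (dQ_x/dp)·(p/Q_x) = -22.8 × 2/286.2 ≈ -0.159.
|E| ≈ 0.159 < 1, so demand is inelastic.

inelastic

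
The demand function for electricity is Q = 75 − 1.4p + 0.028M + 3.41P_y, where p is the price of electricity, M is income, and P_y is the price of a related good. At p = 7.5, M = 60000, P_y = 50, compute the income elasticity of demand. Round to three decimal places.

Evaluating quantity at (p, M, P_y) gives Q = 75 − 1.4(7.5) + 0.028(60000) + 3.41(50) = 75 − 10.5 + 1680 + 170.5 = 1915.
∂Q/∂M = +0.028, so E_I = 0.028·(60000/1915) ≈ 0.877.
E_I ∈ (0,1): normal good (necessity).

0.877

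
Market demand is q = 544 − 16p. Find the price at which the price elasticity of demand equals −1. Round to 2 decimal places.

17.00

For linear demand q = a − bp, E = −bp/(a − bp). |E| = 1 ⇒ bp = a − bp ⇒ p = a/(2b).
p = 544/(2·16) = 17.00.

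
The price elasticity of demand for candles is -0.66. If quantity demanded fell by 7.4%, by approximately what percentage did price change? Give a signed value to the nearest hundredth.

%ΔQ ≈ E × %ΔP ⇒ %ΔP = %ΔQ / E = (-7.4%)/(-0.66) ≈ 11.21%.

11.21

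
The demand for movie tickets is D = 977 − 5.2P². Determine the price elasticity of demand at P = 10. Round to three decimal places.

At P = 10, D = 457.
dD/dP = −2·5.2·P = −104.
Point elasticity E = (dD/dP)·(P/D) = -104 × 10/457 ≈ -2.276.
|E| > 1, so demand is elastic at this price.

-2.276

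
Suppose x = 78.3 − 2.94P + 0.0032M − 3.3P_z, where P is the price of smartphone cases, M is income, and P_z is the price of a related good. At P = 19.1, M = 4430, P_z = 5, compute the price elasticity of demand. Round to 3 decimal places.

-2.833

Evaluating quantity at (P, M, P_z) gives x = 78.3 − 2.94(19.1) + 0.0032(4430) − 3.3(5) = 78.3 − 56.154 + 14.176 − 16.5 = 19.822.
∂x/∂P = −2.94, so E_p = (−2.94)·(19.1/19.822) ≈ -2.833.
|E_p| > 1: demand is elastic.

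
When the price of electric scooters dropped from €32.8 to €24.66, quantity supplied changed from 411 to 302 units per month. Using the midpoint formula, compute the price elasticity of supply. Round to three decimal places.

1.079

%ΔQ = (302 − 411)/[(411 + 302)/2] = -109/356.5 ≈ -0.3058.
%Δp = (24.66 − 32.8)/[(32.8 + 24.66)/2] = -8.14/28.73 ≈ -0.2833.
Arc elasticity E = %ΔQ/%Δp ≈ -0.3058/-0.2833 ≈ 1.079.
|E| > 1: supply is elastic over this range.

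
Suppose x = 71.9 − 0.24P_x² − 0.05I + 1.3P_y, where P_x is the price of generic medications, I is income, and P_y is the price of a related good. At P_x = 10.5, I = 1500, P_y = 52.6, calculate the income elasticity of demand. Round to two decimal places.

Substituting, x = 71.9 − 0.24(10.5)² − 0.05(1500) + 1.3(52.6) = 71.9 − 26.46 − 75 + 68.38 = 38.82.
∂x/∂I = −0.05, so E_I = -0.05·(1500/38.82) ≈ -1.93.
E_I < 0: inferior good.

-1.93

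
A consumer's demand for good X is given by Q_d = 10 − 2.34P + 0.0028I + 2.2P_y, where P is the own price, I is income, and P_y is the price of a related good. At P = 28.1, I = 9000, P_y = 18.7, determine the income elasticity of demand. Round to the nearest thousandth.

2.381

Evaluating quantity at (P, I, P_y) gives Q_d = 10 − 2.34(28.1) + 0.0028(9000) + 2.2(18.7) = 10 − 65.754 + 25.2 + 41.14 = 10.586.
∂Q_d/∂I = +0.0028, so E_I = 0.0028·(9000/10.586) ≈ 2.381.
E_I > 1: normal good (luxury).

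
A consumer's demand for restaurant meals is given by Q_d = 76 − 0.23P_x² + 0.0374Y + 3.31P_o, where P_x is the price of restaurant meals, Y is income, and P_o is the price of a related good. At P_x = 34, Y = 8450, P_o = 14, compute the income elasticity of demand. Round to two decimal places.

Evaluating quantity at (P_x, Y, P_o) gives Q_d = 76 − 0.23(34)² + 0.0374(8450) + 3.31(14) = 76 − 265.88 + 316.03 + 46.34 = 172.49.
∂Q_d/∂Y = +0.0374, so E_I = 0.0374·(8450/172.49) ≈ 1.83.
E_I > 1: normal good (luxury).

1.83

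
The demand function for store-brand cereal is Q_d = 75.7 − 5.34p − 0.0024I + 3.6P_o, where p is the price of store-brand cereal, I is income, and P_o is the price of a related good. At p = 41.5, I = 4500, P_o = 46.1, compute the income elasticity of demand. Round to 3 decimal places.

-1.168

First evaluate Q_d: 75.7 − 5.34(41.5) − 0.0024(4500) + 3.6(46.1) = 75.7 − 221.61 − 10.8 + 165.96 = 9.25.
∂Q_d/∂I = −0.0024, so E_I = -0.0024·(4500/9.25) ≈ -1.168.
E_I < 0: inferior good.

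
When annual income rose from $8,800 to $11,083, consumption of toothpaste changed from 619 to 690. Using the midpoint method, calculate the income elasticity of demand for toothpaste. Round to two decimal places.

0.47

%ΔQ = (690 − 619)/[(619+690)/2] = 71/654.5 ≈ 0.1085.
%ΔM = (11,083 − 8,800)/[(8,800+11,083)/2] = 2283/9941.5 ≈ 0.2296.
E_I = %ΔQ/%ΔM ≈ 0.47.
E_I ∈ (0,1): normal good (necessity).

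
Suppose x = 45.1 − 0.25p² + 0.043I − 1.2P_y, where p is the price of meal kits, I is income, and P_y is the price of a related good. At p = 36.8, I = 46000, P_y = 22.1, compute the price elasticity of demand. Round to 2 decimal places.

-0.41

x = 45.1 − 0.25(36.8)² + 0.043(46000) − 1.2(22.1) = 45.1 − 338.56 + 1978 − 26.52 = 1658.02.
∂x/∂p = −2·0.25·p = -18.4, so E_p = -18.4·(36.8/1658.02) ≈ -0.41.
|E_p| < 1: demand is inelastic.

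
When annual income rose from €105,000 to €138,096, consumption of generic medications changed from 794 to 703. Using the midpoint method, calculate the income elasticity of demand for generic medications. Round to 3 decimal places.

%ΔQ = (703 − 794)/[(794+703)/2] = -91/748.5 ≈ -0.1216.
%ΔI = (138,096 − 105,000)/[(105,000+138,096)/2] = 33096/121548 ≈ 0.2723.
E_I = %ΔQ/%ΔI ≈ -0.447.
E_I < 0: inferior good.

-0.447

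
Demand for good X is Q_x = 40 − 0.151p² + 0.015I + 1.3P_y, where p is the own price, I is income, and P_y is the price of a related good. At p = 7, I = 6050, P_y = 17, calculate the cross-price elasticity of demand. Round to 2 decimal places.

0.15

Evaluating quantity at (p, I, P_y) gives Q_x = 40 − 0.151(7)² + 0.015(6050) + 1.3(17) = 40 − 7.399 + 90.75 + 22.1 = 145.451.
∂Q_x/∂P_y = +1.3, so E_xy = 1.3·(17/145.451) ≈ 0.15.
E_xy > 0: the goods are substitutes.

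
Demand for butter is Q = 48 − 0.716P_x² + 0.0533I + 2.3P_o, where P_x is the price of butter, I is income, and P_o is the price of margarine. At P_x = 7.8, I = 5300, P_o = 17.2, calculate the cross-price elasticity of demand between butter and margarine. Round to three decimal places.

At the given point, Q = 48 − 0.716(7.8)² + 0.0533(5300) + 2.3(17.2) = 48 − 43.5614 + 282.49 + 39.56 = 326.4886.
∂Q/∂P_o = +2.3, so E_xy = 2.3·(17.2/326.4886) ≈ 0.121.
E_xy > 0: the goods are substitutes.

0.121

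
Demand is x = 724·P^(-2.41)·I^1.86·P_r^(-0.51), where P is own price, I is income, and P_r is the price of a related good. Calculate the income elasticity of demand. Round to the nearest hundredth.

1.86

For a Cobb–Douglas (constant-elasticity) form x = A·I^α·…, the elasticity with respect to I equals the exponent α at every point.
Here the exponent on I is 1.86, so the income elasticity of demand is 1.86.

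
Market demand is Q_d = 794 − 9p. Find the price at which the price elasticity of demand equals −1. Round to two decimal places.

For linear demand Q_d = a − bp, E = −bp/(a − bp). |E| = 1 ⇒ bp = a − bp ⇒ p = a/(2b).
p = 794/(2·9) ≈ 44.11.

44.11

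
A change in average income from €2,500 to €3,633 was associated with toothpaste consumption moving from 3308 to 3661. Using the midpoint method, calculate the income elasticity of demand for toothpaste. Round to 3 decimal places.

%ΔQ = (3661 − 3308)/[(3308+3661)/2] = 353/3484.5 ≈ 0.1013.
%ΔI = (3,633 − 2,500)/[(2,500+3,633)/2] = 1133/3066.5 ≈ 0.3695.
E_I = %ΔQ/%ΔI ≈ 0.274.
E_I ∈ (0,1): normal good (necessity).

0.274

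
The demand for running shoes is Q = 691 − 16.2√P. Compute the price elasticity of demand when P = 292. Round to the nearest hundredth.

At P = 292, Q = 414.1743.
dQ/dP = −16.2/(2√P) = −16.2/(2·17.088).
Point elasticity E = (dQ/dP)·(P/Q) = -0.474 × 292/414.1743 ≈ -0.33.
|E| < 1, so demand is inelastic at this price.

-0.33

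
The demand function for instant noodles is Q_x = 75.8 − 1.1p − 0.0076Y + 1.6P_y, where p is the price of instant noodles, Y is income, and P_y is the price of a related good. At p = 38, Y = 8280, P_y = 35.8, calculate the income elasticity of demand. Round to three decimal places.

Substituting, Q_x = 75.8 − 1.1(38) − 0.0076(8280) + 1.6(35.8) = 75.8 − 41.8 − 62.928 + 57.28 = 28.352.
∂Q_x/∂Y = −0.0076, so E_I = -0.0076·(8280/28.352) ≈ -2.220.
E_I < 0: inferior good.

-2.220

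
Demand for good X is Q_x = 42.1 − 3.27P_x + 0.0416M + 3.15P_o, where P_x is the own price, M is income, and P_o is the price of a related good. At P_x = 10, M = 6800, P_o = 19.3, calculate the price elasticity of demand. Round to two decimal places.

Evaluating quantity at (P_x, M, P_o) gives Q_x = 42.1 − 3.27(10) + 0.0416(6800) + 3.15(19.3) = 42.1 − 32.7 + 282.88 + 60.795 = 353.075.
∂Q_x/∂P_x = −3.27, so E_p = (−3.27)·(10/353.075) ≈ -0.09.
|E_p| < 1: demand is inelastic.

-0.09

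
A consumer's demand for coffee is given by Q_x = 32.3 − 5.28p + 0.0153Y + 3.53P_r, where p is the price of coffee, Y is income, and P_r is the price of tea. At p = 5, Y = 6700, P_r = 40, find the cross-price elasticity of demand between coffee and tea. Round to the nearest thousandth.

Evaluating quantity at (p, Y, P_r) gives Q_x = 32.3 − 5.28(5) + 0.0153(6700) + 3.53(40) = 32.3 − 26.4 + 102.51 + 141.2 = 249.61.
∂Q_x/∂P_r = +3.53, so E_xy = 3.53·(40/249.61) ≈ 0.566.
E_xy > 0: the goods are substitutes.

0.566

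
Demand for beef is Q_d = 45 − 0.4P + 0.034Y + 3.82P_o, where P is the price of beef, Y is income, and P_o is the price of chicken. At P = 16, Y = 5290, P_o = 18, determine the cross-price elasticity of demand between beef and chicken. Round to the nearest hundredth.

0.24

Substituting, Q_d = 45 − 0.4(16) + 0.034(5290) + 3.82(18) = 45 − 6.4 + 179.86 + 68.76 = 287.22.
∂Q_d/∂P_o = +3.82, so E_xy = 3.82·(18/287.22) ≈ 0.24.
E_xy > 0: the goods are substitutes.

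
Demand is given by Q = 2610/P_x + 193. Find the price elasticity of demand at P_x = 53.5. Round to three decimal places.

-0.202

At P_x = 53.5, Q = 241.785.
dQ/dP_x = −2610/P_x² = −0.9119.
Point elasticity E = (dQ/dP_x)·(P_x/Q) = -0.9119 × 53.5/241.785 ≈ -0.202.
|E| < 1, so demand is inelastic at this price.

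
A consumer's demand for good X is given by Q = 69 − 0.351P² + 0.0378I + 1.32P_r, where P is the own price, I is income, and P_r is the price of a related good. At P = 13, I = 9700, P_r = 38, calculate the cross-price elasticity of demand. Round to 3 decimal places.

0.118

Q = 69 − 0.351(13)² + 0.0378(9700) + 1.32(38) = 69 − 59.319 + 366.66 + 50.16 = 426.501.
∂Q/∂P_r = +1.32, so E_xy = 1.32·(38/426.501) ≈ 0.118.
E_xy > 0: the goods are substitutes.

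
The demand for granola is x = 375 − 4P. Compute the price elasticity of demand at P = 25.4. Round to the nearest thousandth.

-0.372

At P = 25.4, x = 273.4.
dx/dP = −4.
Point elasticity E = (dx/dP)·(P/x) = -4 × 25.4/273.4 ≈ -0.372.
|E| < 1, so demand is inelastic at this price.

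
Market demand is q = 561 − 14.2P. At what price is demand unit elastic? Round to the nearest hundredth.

19.75

For linear demand q = a − bP, E = −bP/(a − bP). |E| = 1 ⇒ bP = a − bP ⇒ P = a/(2b).
P = 561/(2·14.2) ≈ 19.75.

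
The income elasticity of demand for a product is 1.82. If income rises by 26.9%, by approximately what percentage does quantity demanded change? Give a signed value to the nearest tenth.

%ΔQ ≈ E × %ΔI = (1.82) × (26.9%) ≈ 49.0%.

49.0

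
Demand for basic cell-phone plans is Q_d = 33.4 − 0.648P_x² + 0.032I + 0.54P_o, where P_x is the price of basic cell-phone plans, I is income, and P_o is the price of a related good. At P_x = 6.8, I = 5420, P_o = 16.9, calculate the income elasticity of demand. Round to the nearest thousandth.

0.932

First evaluate Q_d: 33.4 − 0.648(6.8)² + 0.032(5420) + 0.54(16.9) = 33.4 − 29.9635 + 173.44 + 9.126 = 186.0025.
∂Q_d/∂I = +0.032, so E_I = 0.032·(5420/186.0025) ≈ 0.932.
E_I ∈ (0,1): normal good (necessity).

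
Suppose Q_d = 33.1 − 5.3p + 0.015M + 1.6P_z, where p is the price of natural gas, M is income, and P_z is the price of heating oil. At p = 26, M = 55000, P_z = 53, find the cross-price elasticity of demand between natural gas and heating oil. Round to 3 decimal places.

0.105

At the given point, Q_d = 33.1 − 5.3(26) + 0.015(55000) + 1.6(53) = 33.1 − 137.8 + 825 + 84.8 = 805.1.
∂Q_d/∂P_z = +1.6, so E_xy = 1.6·(53/805.1) ≈ 0.105.
E_xy > 0: the goods are substitutes.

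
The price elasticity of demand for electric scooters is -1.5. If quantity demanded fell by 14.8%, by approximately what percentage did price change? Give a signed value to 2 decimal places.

%ΔQ ≈ E × %ΔP ⇒ %ΔP = %ΔQ / E = (-14.8%)/(-1.5) ≈ 9.87%.

9.87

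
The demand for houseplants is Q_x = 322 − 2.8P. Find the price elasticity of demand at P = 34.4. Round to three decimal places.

-0.427

At P = 34.4, Q_x = 225.68.
dQ_x/dP = −2.8.
Point elasticity E = (dQ_x/dP)·(P/Q_x) = -2.8 × 34.4/225.68 ≈ -0.427.
|E| < 1, so demand is inelastic at this price.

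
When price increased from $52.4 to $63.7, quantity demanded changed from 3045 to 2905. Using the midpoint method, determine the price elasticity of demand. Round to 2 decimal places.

-0.24

%ΔQ = (2905 − 3045)/[(3045 + 2905)/2] = -140/2975 ≈ -0.0471.
%Δp = (63.7 − 52.4)/[(52.4 + 63.7)/2] = 11.3/58.05 ≈ 0.1947.
Arc elasticity E = %ΔQ/%Δp ≈ -0.0471/0.1947 ≈ -0.24.
|E| < 1: demand is inelastic over this range.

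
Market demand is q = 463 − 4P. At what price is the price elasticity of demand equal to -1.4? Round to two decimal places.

Set −bP/(a − bP) = −1.4 ⇒ bP = 1.4(a − bP) ⇒ bP(1+1.4) = 1.4·a.
P = 1.4·463/(4·2.4) ≈ 67.52.

67.52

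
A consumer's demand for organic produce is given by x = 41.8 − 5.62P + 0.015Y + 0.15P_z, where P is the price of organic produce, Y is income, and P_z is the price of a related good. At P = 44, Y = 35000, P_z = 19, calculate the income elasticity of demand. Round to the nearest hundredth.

1.63

x = 41.8 − 5.62(44) + 0.015(35000) + 0.15(19) = 41.8 − 247.28 + 525 + 2.85 = 322.37.
∂x/∂Y = +0.015, so E_I = 0.015·(35000/322.37) ≈ 1.63.
E_I > 1: normal good (luxury).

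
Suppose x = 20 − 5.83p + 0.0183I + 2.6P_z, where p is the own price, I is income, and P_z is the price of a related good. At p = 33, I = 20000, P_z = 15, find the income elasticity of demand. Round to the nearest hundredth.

1.57

Substituting, x = 20 − 5.83(33) + 0.0183(20000) + 2.6(15) = 20 − 192.39 + 366 + 39 = 232.61.
∂x/∂I = +0.0183, so E_I = 0.0183·(20000/232.61) ≈ 1.57.
E_I > 1: normal good (luxury).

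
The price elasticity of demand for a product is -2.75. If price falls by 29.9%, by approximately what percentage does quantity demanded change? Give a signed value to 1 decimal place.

82.2

%ΔQ ≈ E × %ΔP = (-2.75) × (-29.9%) ≈ 82.2%.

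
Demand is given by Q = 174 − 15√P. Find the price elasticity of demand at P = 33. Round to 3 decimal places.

-0.491

At P = 33, Q = 87.8316.
dQ/dP = −15/(2√P) = −15/(2·5.7446).
Point elasticity E = (dQ/dP)·(P/Q) = -1.3056 × 33/87.8316 ≈ -0.491.
|E| < 1, so demand is inelastic at this price.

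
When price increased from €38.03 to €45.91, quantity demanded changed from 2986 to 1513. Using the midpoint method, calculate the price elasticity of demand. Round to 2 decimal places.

%Δq = (1513 − 2986)/[(2986 + 1513)/2] = -1473/2249.5 ≈ -0.6548.
%ΔP = (45.91 − 38.03)/[(38.03 + 45.91)/2] = 7.88/41.97 ≈ 0.1878.
Arc elasticity E = %Δq/%ΔP ≈ -0.6548/0.1878 ≈ -3.49.
|E| > 1: demand is elastic over this range.

-3.49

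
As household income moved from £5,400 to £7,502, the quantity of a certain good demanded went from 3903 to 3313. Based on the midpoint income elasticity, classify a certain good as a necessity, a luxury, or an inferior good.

%ΔQ = (3313 − 3903)/[(3903+3313)/2] = -590/3608 ≈ -0.1635.
%ΔY = (7,502 − 5,400)/[(5,400+7,502)/2] = 2102/6451 ≈ 0.3258.
E_I = %ΔQ/%ΔY ≈ -0.502.
E_I < 0: inferior good.

inferior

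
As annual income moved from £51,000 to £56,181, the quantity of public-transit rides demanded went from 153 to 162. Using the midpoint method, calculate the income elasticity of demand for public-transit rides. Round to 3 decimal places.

%ΔQ = (162 − 153)/[(153+162)/2] = 9/157.5 ≈ 0.0571.
%ΔI = (56,181 − 51,000)/[(51,000+56,181)/2] = 5181/53590.5 ≈ 0.0967.
E_I = %ΔQ/%ΔI ≈ 0.591.
E_I ∈ (0,1): normal good (necessity).

0.591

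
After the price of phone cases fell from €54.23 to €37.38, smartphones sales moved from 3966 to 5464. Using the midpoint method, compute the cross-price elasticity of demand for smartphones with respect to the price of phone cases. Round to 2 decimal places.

%ΔQ_x = (5464 − 3966)/[(3966+5464)/2] = 1498/4715 ≈ 0.3177.
%ΔP_y = (37.38 − 54.23)/[(54.23+37.38)/2] ≈ -0.3679.
E_xy = 0.3177/-0.3679 ≈ -0.86.
E_xy < 0, so smartphones and phone cases are complements.

-0.86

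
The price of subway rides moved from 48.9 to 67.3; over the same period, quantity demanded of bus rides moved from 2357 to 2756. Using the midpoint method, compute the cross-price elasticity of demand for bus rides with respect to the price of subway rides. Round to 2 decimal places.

%ΔQ_x = (2756 − 2357)/[(2357+2756)/2] = 399/2556.5 ≈ 0.1561.
%ΔP_y = (67.3 − 48.9)/[(48.9+67.3)/2] ≈ 0.3167.
E_xy = 0.1561/0.3167 ≈ 0.49.
E_xy > 0, so bus rides and subway rides are substitutes.

0.49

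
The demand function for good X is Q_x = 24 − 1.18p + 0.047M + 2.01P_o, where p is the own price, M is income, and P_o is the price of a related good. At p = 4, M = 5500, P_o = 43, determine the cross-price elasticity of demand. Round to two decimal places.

0.24

Substituting, Q_x = 24 − 1.18(4) + 0.047(5500) + 2.01(43) = 24 − 4.72 + 258.5 + 86.43 = 364.21.
∂Q_x/∂P_o = +2.01, so E_xy = 2.01·(43/364.21) ≈ 0.24.
E_xy > 0: the goods are substitutes.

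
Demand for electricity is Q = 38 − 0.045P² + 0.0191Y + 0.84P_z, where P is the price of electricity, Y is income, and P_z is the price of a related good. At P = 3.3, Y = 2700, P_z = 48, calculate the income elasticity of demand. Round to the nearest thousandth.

0.399

Q = 38 − 0.045(3.3)² + 0.0191(2700) + 0.84(48) = 38 − 0.4901 + 51.57 + 40.32 = 129.4.
∂Q/∂Y = +0.0191, so E_I = 0.0191·(2700/129.4) ≈ 0.399.
E_I ∈ (0,1): normal good (necessity).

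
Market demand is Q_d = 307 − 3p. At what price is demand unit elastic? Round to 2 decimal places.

For linear demand Q_d = a − bp, E = −bp/(a − bp). |E| = 1 ⇒ bp = a − bp ⇒ p = a/(2b).
p = 307/(2·3) ≈ 51.17.

51.17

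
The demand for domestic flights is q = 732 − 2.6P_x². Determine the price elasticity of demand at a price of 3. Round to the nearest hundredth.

-0.07

At P_x = 3, q = 708.6.
dq/dP_x = −2·2.6·P_x = −15.6.
Point elasticity E = (dq/dP_x)·(P_x/q) = -15.6 × 3/708.6 ≈ -0.07.
|E| < 1, so demand is inelastic at this price.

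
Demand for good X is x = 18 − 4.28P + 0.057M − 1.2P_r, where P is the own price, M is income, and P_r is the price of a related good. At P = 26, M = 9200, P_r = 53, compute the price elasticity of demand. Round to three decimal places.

-0.303

Evaluating quantity at (P, M, P_r) gives x = 18 − 4.28(26) + 0.057(9200) − 1.2(53) = 18 − 111.28 + 524.4 − 63.6 = 367.52.
∂x/∂P = −4.28, so E_p = (−4.28)·(26/367.52) ≈ -0.303.
|E_p| < 1: demand is inelastic.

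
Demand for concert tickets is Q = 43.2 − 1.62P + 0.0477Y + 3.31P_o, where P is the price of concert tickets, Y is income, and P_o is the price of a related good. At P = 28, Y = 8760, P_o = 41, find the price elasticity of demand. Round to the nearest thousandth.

First evaluate Q: 43.2 − 1.62(28) + 0.0477(8760) + 3.31(41) = 43.2 − 45.36 + 417.852 + 135.71 = 551.402.
∂Q/∂P = −1.62, so E_p = (−1.62)·(28/551.402) ≈ -0.082.
|E_p| < 1: demand is inelastic.

-0.082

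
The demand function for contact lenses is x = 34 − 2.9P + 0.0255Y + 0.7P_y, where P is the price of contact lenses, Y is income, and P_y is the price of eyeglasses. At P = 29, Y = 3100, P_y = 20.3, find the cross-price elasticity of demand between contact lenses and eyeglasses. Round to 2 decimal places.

At the given point, x = 34 − 2.9(29) + 0.0255(3100) + 0.7(20.3) = 34 − 84.1 + 79.05 + 14.21 = 43.16.
∂x/∂P_y = +0.7, so E_xy = 0.7·(20.3/43.16) ≈ 0.33.
E_xy > 0: the goods are substitutes.

0.33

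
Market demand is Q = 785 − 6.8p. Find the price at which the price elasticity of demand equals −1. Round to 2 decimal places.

For linear demand Q = a − bp, E = −bp/(a − bp). |E| = 1 ⇒ bp = a − bp ⇒ p = a/(2b).
p = 785/(2·6.8) ≈ 57.72.

57.72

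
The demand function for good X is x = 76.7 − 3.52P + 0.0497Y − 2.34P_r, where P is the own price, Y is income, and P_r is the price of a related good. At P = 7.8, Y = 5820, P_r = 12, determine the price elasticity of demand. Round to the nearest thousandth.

Substituting, x = 76.7 − 3.52(7.8) + 0.0497(5820) − 2.34(12) = 76.7 − 27.456 + 289.254 − 28.08 = 310.418.
∂x/∂P = −3.52, so E_p = (−3.52)·(7.8/310.418) ≈ -0.088.
|E_p| < 1: demand is inelastic.

-0.088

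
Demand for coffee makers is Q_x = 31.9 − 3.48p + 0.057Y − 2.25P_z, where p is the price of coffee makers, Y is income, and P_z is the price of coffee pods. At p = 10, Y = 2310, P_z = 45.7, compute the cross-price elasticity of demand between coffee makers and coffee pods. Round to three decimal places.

Substituting, Q_x = 31.9 − 3.48(10) + 0.057(2310) − 2.25(45.7) = 31.9 − 34.8 + 131.67 − 102.825 = 25.945.
∂Q_x/∂P_z = −2.25, so E_xy = -2.25·(45.7/25.945) ≈ -3.963.
E_xy < 0: the goods are complements.

-3.963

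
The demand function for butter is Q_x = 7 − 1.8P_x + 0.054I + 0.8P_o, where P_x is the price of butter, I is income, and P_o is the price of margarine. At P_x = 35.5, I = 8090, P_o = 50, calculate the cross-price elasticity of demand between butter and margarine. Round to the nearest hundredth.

At the given point, Q_x = 7 − 1.8(35.5) + 0.054(8090) + 0.8(50) = 7 − 63.9 + 436.86 + 40 = 419.96.
∂Q_x/∂P_o = +0.8, so E_xy = 0.8·(50/419.96) ≈ 0.10.
E_xy > 0: the goods are substitutes.

0.10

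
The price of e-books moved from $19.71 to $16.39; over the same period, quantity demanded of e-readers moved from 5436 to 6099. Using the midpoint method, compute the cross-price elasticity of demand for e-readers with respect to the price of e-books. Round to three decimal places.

-0.625

%ΔQ_x = (6099 − 5436)/[(5436+6099)/2] = 663/5767.5 ≈ 0.1150.
%ΔP_y = (16.39 − 19.71)/[(19.71+16.39)/2] ≈ -0.1839.
E_xy = 0.1150/-0.1839 ≈ -0.625.
E_xy < 0, so e-readers and e-books are complements.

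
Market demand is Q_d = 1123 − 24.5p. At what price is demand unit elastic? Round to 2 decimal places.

22.92

For linear demand Q_d = a − bp, E = −bp/(a − bp). |E| = 1 ⇒ bp = a − bp ⇒ p = a/(2b).
p = 1123/(2·24.5) ≈ 22.92.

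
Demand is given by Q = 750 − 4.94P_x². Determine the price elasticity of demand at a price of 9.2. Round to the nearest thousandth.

At P_x = 9.2, Q = 331.8784.
dQ/dP_x = −2·4.94·P_x = −90.896.
Point elasticity E = (dQ/dP_x)·(P_x/Q) = -90.896 × 9.2/331.8784 ≈ -2.520.
|E| > 1, so demand is elastic at this price.

-2.520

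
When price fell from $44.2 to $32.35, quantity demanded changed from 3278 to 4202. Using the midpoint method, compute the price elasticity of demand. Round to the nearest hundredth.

%Δq = (4202 − 3278)/[(3278 + 4202)/2] = 924/3740 ≈ 0.2471.
%Δp = (32.35 − 44.2)/[(44.2 + 32.35)/2] = -11.85/38.275 ≈ -0.3096.
Arc elasticity E = %Δq/%Δp ≈ 0.2471/-0.3096 ≈ -0.80.
|E| < 1: demand is inelastic over this range.

-0.80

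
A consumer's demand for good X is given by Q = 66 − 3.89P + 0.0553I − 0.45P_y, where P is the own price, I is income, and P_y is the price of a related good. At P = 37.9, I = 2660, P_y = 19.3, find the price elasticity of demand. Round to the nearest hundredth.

At the given point, Q = 66 − 3.89(37.9) + 0.0553(2660) − 0.45(19.3) = 66 − 147.431 + 147.098 − 8.685 = 56.982.
∂Q/∂P = −3.89, so E_p = (−3.89)·(37.9/56.982) ≈ -2.59.
|E_p| > 1: demand is elastic.

-2.59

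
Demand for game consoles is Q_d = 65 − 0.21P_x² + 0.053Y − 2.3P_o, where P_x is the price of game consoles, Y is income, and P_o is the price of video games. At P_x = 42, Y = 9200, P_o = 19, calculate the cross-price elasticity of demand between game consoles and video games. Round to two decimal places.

-0.32

At the given point, Q_d = 65 − 0.21(42)² + 0.053(9200) − 2.3(19) = 65 − 370.44 + 487.6 − 43.7 = 138.46.
∂Q_d/∂P_o = −2.3, so E_xy = -2.3·(19/138.46) ≈ -0.32.
E_xy < 0: the goods are complements.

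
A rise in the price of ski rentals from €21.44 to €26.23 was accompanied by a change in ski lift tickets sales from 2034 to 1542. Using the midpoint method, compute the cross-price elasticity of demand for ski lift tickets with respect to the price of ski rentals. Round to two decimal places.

-1.37

%ΔQ_x = (1542 − 2034)/[(2034+1542)/2] = -492/1788 ≈ -0.2752.
%ΔP_y = (26.23 − 21.44)/[(21.44+26.23)/2] ≈ 0.2010.
E_xy = -0.2752/0.2010 ≈ -1.37.
E_xy < 0, so ski lift tickets and ski rentals are complements.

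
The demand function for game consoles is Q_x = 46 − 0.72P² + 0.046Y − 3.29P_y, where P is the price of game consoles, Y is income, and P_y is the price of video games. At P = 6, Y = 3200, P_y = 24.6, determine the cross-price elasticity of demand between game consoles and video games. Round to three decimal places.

Evaluating quantity at (P, Y, P_y) gives Q_x = 46 − 0.72(6)² + 0.046(3200) − 3.29(24.6) = 46 − 25.92 + 147.2 − 80.934 = 86.346.
∂Q_x/∂P_y = −3.29, so E_xy = -3.29·(24.6/86.346) ≈ -0.937.
E_xy < 0: the goods are complements.

-0.937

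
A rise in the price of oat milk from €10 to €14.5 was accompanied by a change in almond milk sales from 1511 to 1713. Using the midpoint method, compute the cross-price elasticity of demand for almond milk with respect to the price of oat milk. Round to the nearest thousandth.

%ΔQ_x = (1713 − 1511)/[(1511+1713)/2] = 202/1612 ≈ 0.1253.
%ΔP_y = (14.5 − 10)/[(10+14.5)/2] ≈ 0.3673.
E_xy = 0.1253/0.3673 ≈ 0.341.
E_xy > 0, so almond milk and oat milk are substitutes.

0.341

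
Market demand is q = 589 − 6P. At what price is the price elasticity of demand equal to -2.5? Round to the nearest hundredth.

70.12

Set −bP/(a − bP) = −2.5 ⇒ bP = 2.5(a − bP) ⇒ bP(1+2.5) = 2.5·a.
P = 2.5·589/(6·3.5) ≈ 70.12.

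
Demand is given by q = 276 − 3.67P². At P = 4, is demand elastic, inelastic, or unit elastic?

At P = 4, q = 217.28.
dq/dP = −2·3.67·P = −29.36.
Point elasticity E = (dq/dP)·(P/q) = -29.36 × 4/217.28 ≈ -0.541.
|E| ≈ 0.541 < 1, so demand is inelastic.

inelastic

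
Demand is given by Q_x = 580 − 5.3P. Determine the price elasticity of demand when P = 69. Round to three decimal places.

At P = 69, Q_x = 214.3.
dQ_x/dP = −5.3.
Point elasticity E = (dQ_x/dP)·(P/Q_x) = -5.3 × 69/214.3 ≈ -1.706.
|E| > 1, so demand is elastic at this price.

-1.706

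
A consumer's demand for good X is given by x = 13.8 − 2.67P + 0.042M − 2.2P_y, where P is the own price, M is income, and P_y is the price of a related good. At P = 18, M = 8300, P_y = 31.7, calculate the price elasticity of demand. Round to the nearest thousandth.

First evaluate x: 13.8 − 2.67(18) + 0.042(8300) − 2.2(31.7) = 13.8 − 48.06 + 348.6 − 69.74 = 244.6.
∂x/∂P = −2.67, so E_p = (−2.67)·(18/244.6) ≈ -0.196.
|E_p| < 1: demand is inelastic.

-0.196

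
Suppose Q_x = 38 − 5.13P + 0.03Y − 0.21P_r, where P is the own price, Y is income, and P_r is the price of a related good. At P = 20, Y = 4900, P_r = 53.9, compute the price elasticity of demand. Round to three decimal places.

-1.443

Evaluating quantity at (P, Y, P_r) gives Q_x = 38 − 5.13(20) + 0.03(4900) − 0.21(53.9) = 38 − 102.6 + 147 − 11.319 = 71.081.
∂Q_x/∂P = −5.13, so E_p = (−5.13)·(20/71.081) ≈ -1.443.
|E_p| > 1: demand is elastic.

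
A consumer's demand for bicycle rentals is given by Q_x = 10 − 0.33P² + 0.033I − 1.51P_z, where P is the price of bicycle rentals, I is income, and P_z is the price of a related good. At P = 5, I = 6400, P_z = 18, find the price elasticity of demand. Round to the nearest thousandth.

-0.089

At the given point, Q_x = 10 − 0.33(5)² + 0.033(6400) − 1.51(18) = 10 − 8.25 + 211.2 − 27.18 = 185.77.
∂Q_x/∂P = −2·0.33·P = -3.3, so E_p = -3.3·(5/185.77) ≈ -0.089.
|E_p| < 1: demand is inelastic.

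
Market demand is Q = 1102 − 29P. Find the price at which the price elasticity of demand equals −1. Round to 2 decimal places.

19.00

For linear demand Q = a − bP, E = −bP/(a − bP). |E| = 1 ⇒ bP = a − bP ⇒ P = a/(2b).
P = 1102/(2·29) = 19.00.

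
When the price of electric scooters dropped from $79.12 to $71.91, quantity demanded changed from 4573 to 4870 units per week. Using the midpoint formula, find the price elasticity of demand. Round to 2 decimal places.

-0.66

%ΔQ = (4870 − 4573)/[(4573 + 4870)/2] = 297/4721.5 ≈ 0.0629.
%Δp = (71.91 − 79.12)/[(79.12 + 71.91)/2] = -7.21/75.515 ≈ -0.0955.
Arc elasticity E = %ΔQ/%Δp ≈ 0.0629/-0.0955 ≈ -0.66.
|E| < 1: demand is inelastic over this range.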